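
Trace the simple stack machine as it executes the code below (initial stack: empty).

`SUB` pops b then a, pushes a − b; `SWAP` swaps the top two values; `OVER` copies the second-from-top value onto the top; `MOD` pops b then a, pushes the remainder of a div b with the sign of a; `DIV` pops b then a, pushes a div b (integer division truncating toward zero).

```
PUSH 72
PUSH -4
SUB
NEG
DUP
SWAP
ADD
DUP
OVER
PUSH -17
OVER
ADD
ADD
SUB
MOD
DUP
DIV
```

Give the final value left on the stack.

1

PUSH 72  : [72]
PUSH -4  : [72, -4]
SUB      : [76]
NEG      : [-76]
DUP      : [-76, -76]
SWAP     : [-76, -76]
ADD      : [-152]
DUP      : [-152, -152]
OVER     : [-152, -152, -152]
PUSH -17 : [-152, -152, -152, -17]
OVER     : [-152, -152, -152, -17, -152]
ADD      : [-152, -152, -152, -169]
ADD      : [-152, -152, -321]
SUB      : [-152, 169]
MOD      : [-152]
DUP      : [-152, -152]
DIV      : [1]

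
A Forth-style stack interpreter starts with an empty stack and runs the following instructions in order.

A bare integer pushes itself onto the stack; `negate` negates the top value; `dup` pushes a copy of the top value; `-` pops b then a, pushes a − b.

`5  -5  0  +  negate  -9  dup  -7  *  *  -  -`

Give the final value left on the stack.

5      → 5
-5     → 5 -5
0      → 5 -5 0
+      → 5 -5
negate → 5 5
-9     → 5 5 -9
dup    → 5 5 -9 -9
-7     → 5 5 -9 -9 -7
*      → 5 5 -9 63
*      → 5 5 -567
-      → 5 572
-      → -567

-567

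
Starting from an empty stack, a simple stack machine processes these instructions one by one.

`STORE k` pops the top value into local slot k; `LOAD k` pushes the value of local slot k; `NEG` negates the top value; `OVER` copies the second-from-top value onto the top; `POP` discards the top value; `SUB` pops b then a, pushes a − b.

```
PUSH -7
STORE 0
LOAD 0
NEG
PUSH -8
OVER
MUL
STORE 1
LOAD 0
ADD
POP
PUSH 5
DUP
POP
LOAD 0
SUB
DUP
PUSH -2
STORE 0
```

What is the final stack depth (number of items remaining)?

2

PUSH -7 → [-7]
STORE 0 → []
LOAD 0  → [-7]
NEG     → [7]
PUSH -8 → [7, -8]
OVER    → [7, -8, 7]
MUL     → [7, -56]
STORE 1 → [7]
LOAD 0  → [7, -7]
ADD     → [0]
POP     → []
PUSH 5  → [5]
DUP     → [5, 5]
POP     → [5]
LOAD 0  → [5, -7]
SUB     → [12]
DUP     → [12, 12]
PUSH -2 → [12, 12, -2]
STORE 0 → [12, 12]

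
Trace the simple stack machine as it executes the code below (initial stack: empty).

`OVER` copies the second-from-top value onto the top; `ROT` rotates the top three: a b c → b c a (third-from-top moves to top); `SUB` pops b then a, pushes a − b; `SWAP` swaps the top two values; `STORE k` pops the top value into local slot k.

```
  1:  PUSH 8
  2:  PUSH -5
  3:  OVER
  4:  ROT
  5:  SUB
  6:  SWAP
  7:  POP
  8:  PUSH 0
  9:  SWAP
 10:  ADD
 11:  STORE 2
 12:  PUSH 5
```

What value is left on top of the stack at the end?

5

PUSH 8  → [8]
PUSH -5 → [8, -5]
OVER    → [8, -5, 8]
ROT     → [-5, 8, 8]
SUB     → [-5, 0]
SWAP    → [0, -5]
POP     → [0]
PUSH 0  → [0, 0]
SWAP    → [0, 0]
ADD     → [0]
STORE 2 → []
PUSH 5  → [5]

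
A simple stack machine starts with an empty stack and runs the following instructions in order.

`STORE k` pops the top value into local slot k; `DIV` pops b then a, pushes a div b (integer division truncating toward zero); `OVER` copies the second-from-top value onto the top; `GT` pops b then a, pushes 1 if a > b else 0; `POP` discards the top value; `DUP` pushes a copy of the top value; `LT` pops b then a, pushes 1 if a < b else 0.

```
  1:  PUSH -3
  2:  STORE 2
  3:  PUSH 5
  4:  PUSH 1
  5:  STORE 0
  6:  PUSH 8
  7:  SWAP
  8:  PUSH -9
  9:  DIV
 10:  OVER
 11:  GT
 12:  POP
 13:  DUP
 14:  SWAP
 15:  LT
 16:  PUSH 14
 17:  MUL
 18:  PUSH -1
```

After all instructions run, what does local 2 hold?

-3

PUSH -3 : -3
STORE 2 : (empty)
PUSH 5  : 5
PUSH 1  : 5 1
STORE 0 : 5
PUSH 8  : 5 8
SWAP    : 8 5
PUSH -9 : 8 5 -9
DIV     : 8 0
OVER    : 8 0 8
GT      : 8 0
POP     : 8
DUP     : 8 8
SWAP    : 8 8
LT      : 0
PUSH 14 : 0 14
MUL     : 0
PUSH -1 : 0 -1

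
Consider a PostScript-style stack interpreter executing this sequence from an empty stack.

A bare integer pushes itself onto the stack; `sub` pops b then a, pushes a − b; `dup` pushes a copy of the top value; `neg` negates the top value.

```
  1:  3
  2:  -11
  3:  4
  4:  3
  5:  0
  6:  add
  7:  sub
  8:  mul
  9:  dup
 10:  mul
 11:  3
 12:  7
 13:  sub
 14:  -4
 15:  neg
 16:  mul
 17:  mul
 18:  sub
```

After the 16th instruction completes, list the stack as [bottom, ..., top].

[3, 121, -16]

3   → [3]
-11 → [3, -11]
4   → [3, -11, 4]
3   → [3, -11, 4, 3]
0   → [3, -11, 4, 3, 0]
add → [3, -11, 4, 3]
sub → [3, -11, 1]
mul → [3, -11]
dup → [3, -11, -11]
mul → [3, 121]
3   → [3, 121, 3]
7   → [3, 121, 3, 7]
sub → [3, 121, -4]
-4  → [3, 121, -4, -4]
neg → [3, 121, -4, 4]
mul → [3, 121, -16]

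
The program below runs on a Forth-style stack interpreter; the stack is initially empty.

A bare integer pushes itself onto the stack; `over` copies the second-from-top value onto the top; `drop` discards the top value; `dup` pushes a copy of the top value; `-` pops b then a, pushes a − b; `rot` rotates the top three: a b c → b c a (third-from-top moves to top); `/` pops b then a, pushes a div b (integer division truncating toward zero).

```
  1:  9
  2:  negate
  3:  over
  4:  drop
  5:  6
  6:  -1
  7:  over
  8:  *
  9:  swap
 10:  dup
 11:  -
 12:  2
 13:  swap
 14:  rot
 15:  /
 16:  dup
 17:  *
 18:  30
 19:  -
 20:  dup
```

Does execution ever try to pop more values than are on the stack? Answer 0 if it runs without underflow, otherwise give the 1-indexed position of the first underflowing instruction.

3

9      -> 9
negate -> -9
over  — needs 2 operands, stack has 1 → underflow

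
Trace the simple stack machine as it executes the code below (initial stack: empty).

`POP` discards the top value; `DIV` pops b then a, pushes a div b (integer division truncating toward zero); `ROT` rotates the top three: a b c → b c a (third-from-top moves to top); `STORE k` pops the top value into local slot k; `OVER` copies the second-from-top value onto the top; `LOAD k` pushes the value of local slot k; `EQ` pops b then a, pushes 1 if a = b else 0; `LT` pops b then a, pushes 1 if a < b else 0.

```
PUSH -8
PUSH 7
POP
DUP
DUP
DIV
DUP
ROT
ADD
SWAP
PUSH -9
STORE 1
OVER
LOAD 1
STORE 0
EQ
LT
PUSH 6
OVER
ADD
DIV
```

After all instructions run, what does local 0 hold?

-9

PUSH -8 -> -8
PUSH 7  -> -8 7
POP     -> -8
DUP     -> -8 -8
DUP     -> -8 -8 -8
DIV     -> -8 1
DUP     -> -8 1 1
ROT     -> 1 1 -8
ADD     -> 1 -7
SWAP    -> -7 1
PUSH -9 -> -7 1 -9
STORE 1 -> -7 1
OVER    -> -7 1 -7
LOAD 1  -> -7 1 -7 -9
STORE 0 -> -7 1 -7
EQ      -> -7 0
LT      -> 1
PUSH 6  -> 1 6
OVER    -> 1 6 1
ADD     -> 1 7
DIV     -> 0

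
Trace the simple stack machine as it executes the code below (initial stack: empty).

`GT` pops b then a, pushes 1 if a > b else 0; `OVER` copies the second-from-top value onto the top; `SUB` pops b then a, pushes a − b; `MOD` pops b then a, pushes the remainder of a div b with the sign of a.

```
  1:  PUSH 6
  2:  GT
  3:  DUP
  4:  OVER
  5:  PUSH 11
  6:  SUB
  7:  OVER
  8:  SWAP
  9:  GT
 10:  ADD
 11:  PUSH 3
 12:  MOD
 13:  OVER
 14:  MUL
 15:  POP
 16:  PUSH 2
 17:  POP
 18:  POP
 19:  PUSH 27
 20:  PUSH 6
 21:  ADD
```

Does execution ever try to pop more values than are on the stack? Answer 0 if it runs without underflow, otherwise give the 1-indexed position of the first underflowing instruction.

2

PUSH 6  [6]
GT  — needs 2 operands, stack has 1 → underflow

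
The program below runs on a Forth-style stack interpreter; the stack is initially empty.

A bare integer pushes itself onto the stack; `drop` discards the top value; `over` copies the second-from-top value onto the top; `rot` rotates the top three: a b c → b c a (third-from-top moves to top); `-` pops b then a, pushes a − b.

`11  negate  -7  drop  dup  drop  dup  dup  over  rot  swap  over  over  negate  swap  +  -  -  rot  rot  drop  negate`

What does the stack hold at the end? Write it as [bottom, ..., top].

11     → 11
negate → -11
-7     → -11 -7
drop   → -11
dup    → -11 -11
drop   → -11
dup    → -11 -11
dup    → -11 -11 -11
over   → -11 -11 -11 -11
rot    → -11 -11 -11 -11
swap   → -11 -11 -11 -11
over   → -11 -11 -11 -11 -11
over   → -11 -11 -11 -11 -11 -11
negate → -11 -11 -11 -11 -11 11
swap   → -11 -11 -11 -11 11 -11
+      → -11 -11 -11 -11 0
-      → -11 -11 -11 -11
-      → -11 -11 0
rot    → -11 0 -11
rot    → 0 -11 -11
drop   → 0 -11
negate → 0 11

[0, 11]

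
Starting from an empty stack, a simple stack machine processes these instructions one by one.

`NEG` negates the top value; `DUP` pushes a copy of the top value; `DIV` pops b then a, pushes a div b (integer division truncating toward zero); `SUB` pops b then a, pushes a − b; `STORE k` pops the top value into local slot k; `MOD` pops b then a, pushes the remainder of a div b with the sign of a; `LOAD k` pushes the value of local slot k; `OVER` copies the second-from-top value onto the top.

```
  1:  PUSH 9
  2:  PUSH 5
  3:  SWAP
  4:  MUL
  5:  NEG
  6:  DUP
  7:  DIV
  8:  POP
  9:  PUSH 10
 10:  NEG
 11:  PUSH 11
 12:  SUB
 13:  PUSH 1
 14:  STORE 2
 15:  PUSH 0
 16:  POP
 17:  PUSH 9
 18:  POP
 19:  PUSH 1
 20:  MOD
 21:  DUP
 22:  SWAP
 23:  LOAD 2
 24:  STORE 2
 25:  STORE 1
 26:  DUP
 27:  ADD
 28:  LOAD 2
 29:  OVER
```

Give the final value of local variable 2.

1

PUSH 9  → [9]
PUSH 5  → [9, 5]
SWAP    → [5, 9]
MUL     → [45]
NEG     → [-45]
DUP     → [-45, -45]
DIV     → [1]
POP     → []
PUSH 10 → [10]
NEG     → [-10]
PUSH 11 → [-10, 11]
SUB     → [-21]
PUSH 1  → [-21, 1]
STORE 2 → [-21]
PUSH 0  → [-21, 0]
POP     → [-21]
PUSH 9  → [-21, 9]
POP     → [-21]
PUSH 1  → [-21, 1]
MOD     → [0]
DUP     → [0, 0]
SWAP    → [0, 0]
LOAD 2  → [0, 0, 1]
STORE 2 → [0, 0]
STORE 1 → [0]
DUP     → [0, 0]
ADD     → [0]
LOAD 2  → [0, 1]
OVER    → [0, 1, 0]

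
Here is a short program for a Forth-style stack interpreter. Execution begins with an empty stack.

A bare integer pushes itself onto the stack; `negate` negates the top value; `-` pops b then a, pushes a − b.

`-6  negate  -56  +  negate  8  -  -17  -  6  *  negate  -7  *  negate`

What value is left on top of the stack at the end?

-2478

-6     -> [-6]
negate -> [6]
-56    -> [6, -56]
+      -> [-50]
negate -> [50]
8      -> [50, 8]
-      -> [42]
-17    -> [42, -17]
-      -> [59]
6      -> [59, 6]
*      -> [354]
negate -> [-354]
-7     -> [-354, -7]
*      -> [2478]
negate -> [-2478]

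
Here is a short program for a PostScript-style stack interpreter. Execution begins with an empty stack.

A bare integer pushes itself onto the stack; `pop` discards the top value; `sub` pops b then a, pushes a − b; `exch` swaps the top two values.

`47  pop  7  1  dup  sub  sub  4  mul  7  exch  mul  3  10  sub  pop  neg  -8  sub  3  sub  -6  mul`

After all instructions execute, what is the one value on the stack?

47    [47]
pop   []
7     [7]
1     [7, 1]
dup   [7, 1, 1]
sub   [7, 0]
sub   [7]
4     [7, 4]
mul   [28]
7     [28, 7]
exch  [7, 28]
mul   [196]
3     [196, 3]
10    [196, 3, 10]
sub   [196, -7]
pop   [196]
neg   [-196]
-8    [-196, -8]
sub   [-188]
3     [-188, 3]
sub   [-191]
-6    [-191, -6]
mul   [1146]

1146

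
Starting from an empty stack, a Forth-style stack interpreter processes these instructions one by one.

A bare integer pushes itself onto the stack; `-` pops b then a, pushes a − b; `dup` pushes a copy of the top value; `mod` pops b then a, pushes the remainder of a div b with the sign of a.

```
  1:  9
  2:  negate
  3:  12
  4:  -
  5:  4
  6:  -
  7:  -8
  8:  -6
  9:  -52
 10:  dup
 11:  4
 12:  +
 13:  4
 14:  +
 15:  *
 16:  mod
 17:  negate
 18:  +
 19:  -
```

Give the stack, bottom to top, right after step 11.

9       9
negate  -9
12      -9 12
-       -21
4       -21 4
-       -25
-8      -25 -8
-6      -25 -8 -6
-52     -25 -8 -6 -52
dup     -25 -8 -6 -52 -52
4       -25 -8 -6 -52 -52 4

[-25, -8, -6, -52, -52, 4]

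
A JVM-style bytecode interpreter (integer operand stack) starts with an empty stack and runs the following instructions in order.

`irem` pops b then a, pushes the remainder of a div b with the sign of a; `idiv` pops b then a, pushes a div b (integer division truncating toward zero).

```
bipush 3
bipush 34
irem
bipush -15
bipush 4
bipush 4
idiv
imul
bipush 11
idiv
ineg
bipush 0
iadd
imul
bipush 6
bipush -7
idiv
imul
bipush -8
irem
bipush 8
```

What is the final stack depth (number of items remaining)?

bipush 3   : 3
bipush 34  : 3 34
irem       : 3
bipush -15 : 3 -15
bipush 4   : 3 -15 4
bipush 4   : 3 -15 4 4
idiv       : 3 -15 1
imul       : 3 -15
bipush 11  : 3 -15 11
idiv       : 3 -1
ineg       : 3 1
bipush 0   : 3 1 0
iadd       : 3 1
imul       : 3
bipush 6   : 3 6
bipush -7  : 3 6 -7
idiv       : 3 0
imul       : 0
bipush -8  : 0 -8
irem       : 0
bipush 8   : 0 8

2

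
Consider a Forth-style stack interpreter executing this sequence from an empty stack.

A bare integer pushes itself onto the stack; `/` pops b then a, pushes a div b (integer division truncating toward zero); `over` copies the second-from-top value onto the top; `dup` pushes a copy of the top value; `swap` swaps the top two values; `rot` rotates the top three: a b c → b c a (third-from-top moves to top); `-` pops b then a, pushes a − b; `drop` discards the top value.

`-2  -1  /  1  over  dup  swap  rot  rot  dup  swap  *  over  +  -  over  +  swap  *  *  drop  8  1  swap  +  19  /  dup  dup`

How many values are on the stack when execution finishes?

-2   → -2
-1   → -2 -1
/    → 2
1    → 2 1
over → 2 1 2
dup  → 2 1 2 2
swap → 2 1 2 2
rot  → 2 2 2 1
rot  → 2 2 1 2
dup  → 2 2 1 2 2
swap → 2 2 1 2 2
*    → 2 2 1 4
over → 2 2 1 4 1
+    → 2 2 1 5
-    → 2 2 -4
over → 2 2 -4 2
+    → 2 2 -2
swap → 2 -2 2
*    → 2 -4
*    → -8
drop → (empty)
8    → 8
1    → 8 1
swap → 1 8
+    → 9
19   → 9 19
/    → 0
dup  → 0 0
dup  → 0 0 0

3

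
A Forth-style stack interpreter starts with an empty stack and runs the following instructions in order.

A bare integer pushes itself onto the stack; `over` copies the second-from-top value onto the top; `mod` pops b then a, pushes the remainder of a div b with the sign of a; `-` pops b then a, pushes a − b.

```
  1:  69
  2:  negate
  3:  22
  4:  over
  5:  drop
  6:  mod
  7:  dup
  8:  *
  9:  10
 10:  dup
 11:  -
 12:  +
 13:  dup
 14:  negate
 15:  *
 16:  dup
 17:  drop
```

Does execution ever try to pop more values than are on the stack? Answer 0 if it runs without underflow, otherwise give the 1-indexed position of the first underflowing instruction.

69     : 69
negate : -69
22     : -69 22
over   : -69 22 -69
drop   : -69 22
mod    : -3
dup    : -3 -3
*      : 9
10     : 9 10
dup    : 9 10 10
-      : 9 0
+      : 9
dup    : 9 9
negate : 9 -9
*      : -81
dup    : -81 -81
drop   : -81

0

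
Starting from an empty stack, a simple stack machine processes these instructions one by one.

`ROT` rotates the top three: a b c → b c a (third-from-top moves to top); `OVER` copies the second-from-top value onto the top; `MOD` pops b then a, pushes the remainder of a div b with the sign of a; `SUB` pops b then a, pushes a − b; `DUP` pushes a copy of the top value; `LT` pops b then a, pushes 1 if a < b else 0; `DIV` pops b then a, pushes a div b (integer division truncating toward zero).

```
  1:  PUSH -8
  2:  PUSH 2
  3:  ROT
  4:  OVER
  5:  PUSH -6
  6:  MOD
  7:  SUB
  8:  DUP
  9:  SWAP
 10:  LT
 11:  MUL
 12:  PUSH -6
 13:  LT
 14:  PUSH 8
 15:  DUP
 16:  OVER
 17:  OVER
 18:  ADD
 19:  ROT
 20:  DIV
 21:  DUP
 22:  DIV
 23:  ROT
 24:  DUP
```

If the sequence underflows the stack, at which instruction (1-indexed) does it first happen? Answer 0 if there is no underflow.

3

PUSH -8 : -8
PUSH 2  : -8 2
ROT  — needs 3 operands, stack has 2 → underflow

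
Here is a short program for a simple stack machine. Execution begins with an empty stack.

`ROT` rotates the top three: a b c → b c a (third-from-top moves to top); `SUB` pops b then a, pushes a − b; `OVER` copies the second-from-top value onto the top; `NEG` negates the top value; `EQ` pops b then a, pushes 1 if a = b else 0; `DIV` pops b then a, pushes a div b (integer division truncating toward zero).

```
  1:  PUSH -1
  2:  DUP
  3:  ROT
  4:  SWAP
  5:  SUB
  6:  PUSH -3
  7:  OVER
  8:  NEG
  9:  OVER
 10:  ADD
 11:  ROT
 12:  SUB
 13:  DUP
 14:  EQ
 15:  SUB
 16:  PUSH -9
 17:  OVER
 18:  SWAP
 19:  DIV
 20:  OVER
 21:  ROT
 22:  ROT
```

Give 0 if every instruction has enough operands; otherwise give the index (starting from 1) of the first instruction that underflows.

3

PUSH -1 -> [-1]
DUP     -> [-1, -1]
ROT  — needs 3 operands, stack has 2 → underflow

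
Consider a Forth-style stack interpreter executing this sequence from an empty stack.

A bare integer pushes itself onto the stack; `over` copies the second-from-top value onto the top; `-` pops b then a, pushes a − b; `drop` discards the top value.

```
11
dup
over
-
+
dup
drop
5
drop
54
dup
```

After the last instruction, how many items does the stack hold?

3

11   -> [11]
dup  -> [11, 11]
over -> [11, 11, 11]
-    -> [11, 0]
+    -> [11]
dup  -> [11, 11]
drop -> [11]
5    -> [11, 5]
drop -> [11]
54   -> [11, 54]
dup  -> [11, 54, 54]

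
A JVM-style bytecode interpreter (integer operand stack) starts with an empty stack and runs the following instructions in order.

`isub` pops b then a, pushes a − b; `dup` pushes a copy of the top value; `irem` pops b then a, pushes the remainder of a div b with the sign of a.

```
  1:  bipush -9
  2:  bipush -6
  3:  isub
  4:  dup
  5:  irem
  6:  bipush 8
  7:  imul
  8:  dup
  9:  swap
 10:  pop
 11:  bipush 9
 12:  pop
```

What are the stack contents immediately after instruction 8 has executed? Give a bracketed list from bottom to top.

bipush -9 -> [-9]
bipush -6 -> [-9, -6]
isub      -> [-3]
dup       -> [-3, -3]
irem      -> [0]
bipush 8  -> [0, 8]
imul      -> [0]
dup       -> [0, 0]

[0, 0]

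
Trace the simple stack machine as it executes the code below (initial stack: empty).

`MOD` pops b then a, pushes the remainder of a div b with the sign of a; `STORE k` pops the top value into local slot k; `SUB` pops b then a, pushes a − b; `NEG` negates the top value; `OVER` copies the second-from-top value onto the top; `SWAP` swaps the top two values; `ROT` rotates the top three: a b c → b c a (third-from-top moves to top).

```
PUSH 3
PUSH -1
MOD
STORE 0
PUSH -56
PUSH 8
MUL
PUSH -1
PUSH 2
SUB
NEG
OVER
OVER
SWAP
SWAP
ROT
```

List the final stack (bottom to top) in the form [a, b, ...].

[-448, -448, 3, 3]

PUSH 3    3
PUSH -1   3 -1
MOD       0
STORE 0   (empty)
PUSH -56  -56
PUSH 8    -56 8
MUL       -448
PUSH -1   -448 -1
PUSH 2    -448 -1 2
SUB       -448 -3
NEG       -448 3
OVER      -448 3 -448
OVER      -448 3 -448 3
SWAP      -448 3 3 -448
SWAP      -448 3 -448 3
ROT       -448 -448 3 3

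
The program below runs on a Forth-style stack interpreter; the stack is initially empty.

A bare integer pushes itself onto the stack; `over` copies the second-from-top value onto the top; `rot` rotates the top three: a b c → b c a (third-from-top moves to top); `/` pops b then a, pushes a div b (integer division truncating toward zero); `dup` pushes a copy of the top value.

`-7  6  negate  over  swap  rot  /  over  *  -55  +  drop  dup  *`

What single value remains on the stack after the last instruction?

-7      [-7]
6       [-7, 6]
negate  [-7, -6]
over    [-7, -6, -7]
swap    [-7, -7, -6]
rot     [-7, -6, -7]
/       [-7, 0]
over    [-7, 0, -7]
*       [-7, 0]
-55     [-7, 0, -55]
+       [-7, -55]
drop    [-7]
dup     [-7, -7]
*       [49]

49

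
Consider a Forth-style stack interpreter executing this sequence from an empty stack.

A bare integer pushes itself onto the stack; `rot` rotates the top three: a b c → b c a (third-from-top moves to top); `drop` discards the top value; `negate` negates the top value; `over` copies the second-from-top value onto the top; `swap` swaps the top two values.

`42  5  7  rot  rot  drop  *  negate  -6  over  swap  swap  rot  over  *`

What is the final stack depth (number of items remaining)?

3

42     : 42
5      : 42 5
7      : 42 5 7
rot    : 5 7 42
rot    : 7 42 5
drop   : 7 42
*      : 294
negate : -294
-6     : -294 -6
over   : -294 -6 -294
swap   : -294 -294 -6
swap   : -294 -6 -294
rot    : -6 -294 -294
over   : -6 -294 -294 -294
*      : -6 -294 86436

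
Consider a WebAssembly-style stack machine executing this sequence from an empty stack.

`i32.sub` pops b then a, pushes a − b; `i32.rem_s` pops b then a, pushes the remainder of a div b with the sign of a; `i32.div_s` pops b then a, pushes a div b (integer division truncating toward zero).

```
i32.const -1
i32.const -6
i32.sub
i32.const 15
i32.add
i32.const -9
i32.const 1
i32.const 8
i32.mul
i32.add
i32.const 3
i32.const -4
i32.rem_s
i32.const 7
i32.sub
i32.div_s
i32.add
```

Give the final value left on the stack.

20

i32.const -1 -> [-1]
i32.const -6 -> [-1, -6]
i32.sub      -> [5]
i32.const 15 -> [5, 15]
i32.add      -> [20]
i32.const -9 -> [20, -9]
i32.const 1  -> [20, -9, 1]
i32.const 8  -> [20, -9, 1, 8]
i32.mul      -> [20, -9, 8]
i32.add      -> [20, -1]
i32.const 3  -> [20, -1, 3]
i32.const -4 -> [20, -1, 3, -4]
i32.rem_s    -> [20, -1, 3]
i32.const 7  -> [20, -1, 3, 7]
i32.sub      -> [20, -1, -4]
i32.div_s    -> [20, 0]
i32.add      -> [20]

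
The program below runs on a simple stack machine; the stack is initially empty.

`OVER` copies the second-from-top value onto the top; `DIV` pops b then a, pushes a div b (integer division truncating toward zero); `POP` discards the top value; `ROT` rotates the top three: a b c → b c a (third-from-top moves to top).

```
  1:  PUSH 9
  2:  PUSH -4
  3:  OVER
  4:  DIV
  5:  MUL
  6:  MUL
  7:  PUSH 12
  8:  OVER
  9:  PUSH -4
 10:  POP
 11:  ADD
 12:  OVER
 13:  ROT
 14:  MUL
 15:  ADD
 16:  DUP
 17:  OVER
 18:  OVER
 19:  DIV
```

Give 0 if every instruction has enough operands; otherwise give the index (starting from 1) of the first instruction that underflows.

6

PUSH 9   [9]
PUSH -4  [9, -4]
OVER     [9, -4, 9]
DIV      [9, 0]
MUL      [0]
MUL  — needs 2 operands, stack has 1 → underflow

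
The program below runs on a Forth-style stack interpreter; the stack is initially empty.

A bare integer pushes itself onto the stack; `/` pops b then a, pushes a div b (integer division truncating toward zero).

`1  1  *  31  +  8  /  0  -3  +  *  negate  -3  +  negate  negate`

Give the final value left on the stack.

1      -> 1
1      -> 1 1
*      -> 1
31     -> 1 31
+      -> 32
8      -> 32 8
/      -> 4
0      -> 4 0
-3     -> 4 0 -3
+      -> 4 -3
*      -> -12
negate -> 12
-3     -> 12 -3
+      -> 9
negate -> -9
negate -> 9

9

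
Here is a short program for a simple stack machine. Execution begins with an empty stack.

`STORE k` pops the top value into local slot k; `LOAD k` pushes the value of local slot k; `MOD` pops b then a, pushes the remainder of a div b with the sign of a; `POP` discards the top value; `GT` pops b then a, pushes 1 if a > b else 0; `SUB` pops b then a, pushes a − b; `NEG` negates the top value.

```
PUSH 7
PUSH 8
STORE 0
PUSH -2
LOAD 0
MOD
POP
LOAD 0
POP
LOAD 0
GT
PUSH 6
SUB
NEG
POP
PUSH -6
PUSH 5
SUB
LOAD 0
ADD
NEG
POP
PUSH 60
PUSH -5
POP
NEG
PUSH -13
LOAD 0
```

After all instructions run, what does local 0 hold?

PUSH 7   -> 7
PUSH 8   -> 7 8
STORE 0  -> 7
PUSH -2  -> 7 -2
LOAD 0   -> 7 -2 8
MOD      -> 7 -2
POP      -> 7
LOAD 0   -> 7 8
POP      -> 7
LOAD 0   -> 7 8
GT       -> 0
PUSH 6   -> 0 6
SUB      -> -6
NEG      -> 6
POP      -> (empty)
PUSH -6  -> -6
PUSH 5   -> -6 5
SUB      -> -11
LOAD 0   -> -11 8
ADD      -> -3
NEG      -> 3
POP      -> (empty)
PUSH 60  -> 60
PUSH -5  -> 60 -5
POP      -> 60
NEG      -> -60
PUSH -13 -> -60 -13
LOAD 0   -> -60 -13 8

8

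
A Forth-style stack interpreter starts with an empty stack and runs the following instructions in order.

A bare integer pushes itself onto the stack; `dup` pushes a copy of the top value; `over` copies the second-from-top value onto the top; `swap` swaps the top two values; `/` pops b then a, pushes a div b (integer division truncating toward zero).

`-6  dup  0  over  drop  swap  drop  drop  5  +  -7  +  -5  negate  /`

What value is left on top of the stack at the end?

-6     -> [-6]
dup    -> [-6, -6]
0      -> [-6, -6, 0]
over   -> [-6, -6, 0, -6]
drop   -> [-6, -6, 0]
swap   -> [-6, 0, -6]
drop   -> [-6, 0]
drop   -> [-6]
5      -> [-6, 5]
+      -> [-1]
-7     -> [-1, -7]
+      -> [-8]
-5     -> [-8, -5]
negate -> [-8, 5]
/      -> [-1]

-1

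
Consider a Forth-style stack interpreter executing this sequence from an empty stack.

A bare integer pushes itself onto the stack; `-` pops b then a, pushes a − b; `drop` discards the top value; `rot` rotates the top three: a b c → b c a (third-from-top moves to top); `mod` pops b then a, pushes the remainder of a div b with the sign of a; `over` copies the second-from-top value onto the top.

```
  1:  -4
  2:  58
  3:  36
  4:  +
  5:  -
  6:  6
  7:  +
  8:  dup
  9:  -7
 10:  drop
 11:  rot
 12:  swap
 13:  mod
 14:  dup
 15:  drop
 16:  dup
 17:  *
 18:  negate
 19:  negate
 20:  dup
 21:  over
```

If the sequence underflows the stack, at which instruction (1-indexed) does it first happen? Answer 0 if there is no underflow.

11

-4   -> [-4]
58   -> [-4, 58]
36   -> [-4, 58, 36]
+    -> [-4, 94]
-    -> [-98]
6    -> [-98, 6]
+    -> [-92]
dup  -> [-92, -92]
-7   -> [-92, -92, -7]
drop -> [-92, -92]
rot  — needs 3 operands, stack has 2 → underflow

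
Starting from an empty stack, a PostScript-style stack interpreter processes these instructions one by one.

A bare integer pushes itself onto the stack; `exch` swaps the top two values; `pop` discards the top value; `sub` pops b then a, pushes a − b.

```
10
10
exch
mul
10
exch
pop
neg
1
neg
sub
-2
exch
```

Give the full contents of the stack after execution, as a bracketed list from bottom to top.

10   → 10
10   → 10 10
exch → 10 10
mul  → 100
10   → 100 10
exch → 10 100
pop  → 10
neg  → -10
1    → -10 1
neg  → -10 -1
sub  → -9
-2   → -9 -2
exch → -2 -9

[-2, -9]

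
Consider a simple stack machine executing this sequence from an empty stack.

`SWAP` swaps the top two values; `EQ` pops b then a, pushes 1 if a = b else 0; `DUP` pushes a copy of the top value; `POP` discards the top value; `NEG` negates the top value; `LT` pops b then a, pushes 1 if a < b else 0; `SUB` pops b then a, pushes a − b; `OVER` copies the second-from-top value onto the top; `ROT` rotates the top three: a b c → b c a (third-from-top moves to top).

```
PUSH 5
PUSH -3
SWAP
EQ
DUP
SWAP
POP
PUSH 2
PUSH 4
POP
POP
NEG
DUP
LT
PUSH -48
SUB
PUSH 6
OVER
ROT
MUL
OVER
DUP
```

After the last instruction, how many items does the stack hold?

PUSH 5   : 5
PUSH -3  : 5 -3
SWAP     : -3 5
EQ       : 0
DUP      : 0 0
SWAP     : 0 0
POP      : 0
PUSH 2   : 0 2
PUSH 4   : 0 2 4
POP      : 0 2
POP      : 0
NEG      : 0
DUP      : 0 0
LT       : 0
PUSH -48 : 0 -48
SUB      : 48
PUSH 6   : 48 6
OVER     : 48 6 48
ROT      : 6 48 48
MUL      : 6 2304
OVER     : 6 2304 6
DUP      : 6 2304 6 6

4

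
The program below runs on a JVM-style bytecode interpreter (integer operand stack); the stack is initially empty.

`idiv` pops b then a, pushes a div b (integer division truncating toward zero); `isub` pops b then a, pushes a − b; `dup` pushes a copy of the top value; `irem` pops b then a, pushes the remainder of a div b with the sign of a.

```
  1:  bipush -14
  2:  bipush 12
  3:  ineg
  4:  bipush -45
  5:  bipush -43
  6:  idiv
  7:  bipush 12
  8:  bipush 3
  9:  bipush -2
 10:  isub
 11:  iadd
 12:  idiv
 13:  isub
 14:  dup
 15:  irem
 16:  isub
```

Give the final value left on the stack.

-14

bipush -14 → -14
bipush 12  → -14 12
ineg       → -14 -12
bipush -45 → -14 -12 -45
bipush -43 → -14 -12 -45 -43
idiv       → -14 -12 1
bipush 12  → -14 -12 1 12
bipush 3   → -14 -12 1 12 3
bipush -2  → -14 -12 1 12 3 -2
isub       → -14 -12 1 12 5
iadd       → -14 -12 1 17
idiv       → -14 -12 0
isub       → -14 -12
dup        → -14 -12 -12
irem       → -14 0
isub       → -14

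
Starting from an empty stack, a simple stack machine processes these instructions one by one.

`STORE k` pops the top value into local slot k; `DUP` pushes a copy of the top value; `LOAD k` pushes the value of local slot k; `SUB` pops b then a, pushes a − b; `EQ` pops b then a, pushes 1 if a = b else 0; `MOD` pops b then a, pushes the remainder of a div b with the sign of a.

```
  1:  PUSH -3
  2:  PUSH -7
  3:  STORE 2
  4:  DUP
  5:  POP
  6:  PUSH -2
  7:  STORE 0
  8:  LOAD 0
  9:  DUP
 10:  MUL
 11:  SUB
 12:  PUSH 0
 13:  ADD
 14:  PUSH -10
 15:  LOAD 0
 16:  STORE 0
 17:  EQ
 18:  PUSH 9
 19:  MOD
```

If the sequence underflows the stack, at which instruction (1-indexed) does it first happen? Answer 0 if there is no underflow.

0

PUSH -3  : -3
PUSH -7  : -3 -7
STORE 2  : -3
DUP      : -3 -3
POP      : -3
PUSH -2  : -3 -2
STORE 0  : -3
LOAD 0   : -3 -2
DUP      : -3 -2 -2
MUL      : -3 4
SUB      : -7
PUSH 0   : -7 0
ADD      : -7
PUSH -10 : -7 -10
LOAD 0   : -7 -10 -2
STORE 0  : -7 -10
EQ       : 0
PUSH 9   : 0 9
MOD      : 0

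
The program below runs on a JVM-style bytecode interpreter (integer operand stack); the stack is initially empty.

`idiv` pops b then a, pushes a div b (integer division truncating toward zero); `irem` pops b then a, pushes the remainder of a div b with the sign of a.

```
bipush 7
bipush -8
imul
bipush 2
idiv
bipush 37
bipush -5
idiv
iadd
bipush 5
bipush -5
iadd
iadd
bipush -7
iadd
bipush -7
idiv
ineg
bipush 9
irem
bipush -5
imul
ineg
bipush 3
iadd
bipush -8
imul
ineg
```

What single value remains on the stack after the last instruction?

-216

bipush 7   [7]
bipush -8  [7, -8]
imul       [-56]
bipush 2   [-56, 2]
idiv       [-28]
bipush 37  [-28, 37]
bipush -5  [-28, 37, -5]
idiv       [-28, -7]
iadd       [-35]
bipush 5   [-35, 5]
bipush -5  [-35, 5, -5]
iadd       [-35, 0]
iadd       [-35]
bipush -7  [-35, -7]
iadd       [-42]
bipush -7  [-42, -7]
idiv       [6]
ineg       [-6]
bipush 9   [-6, 9]
irem       [-6]
bipush -5  [-6, -5]
imul       [30]
ineg       [-30]
bipush 3   [-30, 3]
iadd       [-27]
bipush -8  [-27, -8]
imul       [216]
ineg       [-216]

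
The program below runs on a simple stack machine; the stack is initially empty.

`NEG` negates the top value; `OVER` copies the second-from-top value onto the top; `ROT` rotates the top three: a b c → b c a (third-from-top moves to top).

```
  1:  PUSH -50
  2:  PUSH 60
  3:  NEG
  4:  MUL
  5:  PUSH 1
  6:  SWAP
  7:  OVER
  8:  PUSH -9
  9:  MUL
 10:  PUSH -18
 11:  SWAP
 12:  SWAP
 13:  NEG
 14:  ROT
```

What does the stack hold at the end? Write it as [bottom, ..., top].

PUSH -50 : [-50]
PUSH 60  : [-50, 60]
NEG      : [-50, -60]
MUL      : [3000]
PUSH 1   : [3000, 1]
SWAP     : [1, 3000]
OVER     : [1, 3000, 1]
PUSH -9  : [1, 3000, 1, -9]
MUL      : [1, 3000, -9]
PUSH -18 : [1, 3000, -9, -18]
SWAP     : [1, 3000, -18, -9]
SWAP     : [1, 3000, -9, -18]
NEG      : [1, 3000, -9, 18]
ROT      : [1, -9, 18, 3000]

[1, -9, 18, 3000]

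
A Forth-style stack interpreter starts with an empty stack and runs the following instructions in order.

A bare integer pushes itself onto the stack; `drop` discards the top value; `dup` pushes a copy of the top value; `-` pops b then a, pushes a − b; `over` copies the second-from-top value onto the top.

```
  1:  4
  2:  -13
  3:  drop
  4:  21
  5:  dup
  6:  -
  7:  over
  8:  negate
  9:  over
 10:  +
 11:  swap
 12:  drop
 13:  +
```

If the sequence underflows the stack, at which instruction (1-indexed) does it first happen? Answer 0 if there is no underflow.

0

4      : 4
-13    : 4 -13
drop   : 4
21     : 4 21
dup    : 4 21 21
-      : 4 0
over   : 4 0 4
negate : 4 0 -4
over   : 4 0 -4 0
+      : 4 0 -4
swap   : 4 -4 0
drop   : 4 -4
+      : 0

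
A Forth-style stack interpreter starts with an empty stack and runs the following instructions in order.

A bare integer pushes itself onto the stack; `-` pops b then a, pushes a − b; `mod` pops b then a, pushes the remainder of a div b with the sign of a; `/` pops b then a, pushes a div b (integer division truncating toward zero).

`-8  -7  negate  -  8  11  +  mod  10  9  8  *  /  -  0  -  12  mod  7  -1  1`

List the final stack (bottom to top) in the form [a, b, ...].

-8     -> -8
-7     -> -8 -7
negate -> -8 7
-      -> -15
8      -> -15 8
11     -> -15 8 11
+      -> -15 19
mod    -> -15
10     -> -15 10
9      -> -15 10 9
8      -> -15 10 9 8
*      -> -15 10 72
/      -> -15 0
-      -> -15
0      -> -15 0
-      -> -15
12     -> -15 12
mod    -> -3
7      -> -3 7
-1     -> -3 7 -1
1      -> -3 7 -1 1

[-3, 7, -1, 1]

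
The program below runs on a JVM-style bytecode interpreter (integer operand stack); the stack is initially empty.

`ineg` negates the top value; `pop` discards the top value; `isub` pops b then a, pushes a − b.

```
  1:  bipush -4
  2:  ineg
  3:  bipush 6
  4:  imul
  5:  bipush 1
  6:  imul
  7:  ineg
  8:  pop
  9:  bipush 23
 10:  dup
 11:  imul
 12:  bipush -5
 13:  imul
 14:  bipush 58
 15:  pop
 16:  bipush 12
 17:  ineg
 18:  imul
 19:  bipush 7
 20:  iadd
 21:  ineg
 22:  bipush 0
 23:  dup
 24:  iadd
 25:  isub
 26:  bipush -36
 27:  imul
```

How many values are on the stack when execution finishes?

bipush -4  : -4
ineg       : 4
bipush 6   : 4 6
imul       : 24
bipush 1   : 24 1
imul       : 24
ineg       : -24
pop        : (empty)
bipush 23  : 23
dup        : 23 23
imul       : 529
bipush -5  : 529 -5
imul       : -2645
bipush 58  : -2645 58
pop        : -2645
bipush 12  : -2645 12
ineg       : -2645 -12
imul       : 31740
bipush 7   : 31740 7
iadd       : 31747
ineg       : -31747
bipush 0   : -31747 0
dup        : -31747 0 0
iadd       : -31747 0
isub       : -31747
bipush -36 : -31747 -36
imul       : 1142892

1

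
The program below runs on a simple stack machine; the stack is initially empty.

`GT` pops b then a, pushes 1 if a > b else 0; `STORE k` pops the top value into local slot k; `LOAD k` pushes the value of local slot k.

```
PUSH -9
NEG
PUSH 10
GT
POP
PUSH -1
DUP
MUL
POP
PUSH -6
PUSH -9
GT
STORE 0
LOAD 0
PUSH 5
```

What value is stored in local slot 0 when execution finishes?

1

PUSH -9 -> -9
NEG     -> 9
PUSH 10 -> 9 10
GT      -> 0
POP     -> (empty)
PUSH -1 -> -1
DUP     -> -1 -1
MUL     -> 1
POP     -> (empty)
PUSH -6 -> -6
PUSH -9 -> -6 -9
GT      -> 1
STORE 0 -> (empty)
LOAD 0  -> 1
PUSH 5  -> 1 5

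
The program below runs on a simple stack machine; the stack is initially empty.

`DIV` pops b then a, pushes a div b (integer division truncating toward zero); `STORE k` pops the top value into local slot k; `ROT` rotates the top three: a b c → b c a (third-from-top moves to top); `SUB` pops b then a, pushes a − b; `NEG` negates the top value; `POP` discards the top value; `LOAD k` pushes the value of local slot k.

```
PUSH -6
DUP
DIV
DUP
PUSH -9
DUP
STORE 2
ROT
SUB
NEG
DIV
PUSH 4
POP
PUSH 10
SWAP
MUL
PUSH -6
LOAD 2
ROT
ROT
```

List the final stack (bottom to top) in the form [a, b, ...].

[-9, 0, -6]

PUSH -6  [-6]
DUP      [-6, -6]
DIV      [1]
DUP      [1, 1]
PUSH -9  [1, 1, -9]
DUP      [1, 1, -9, -9]
STORE 2  [1, 1, -9]
ROT      [1, -9, 1]
SUB      [1, -10]
NEG      [1, 10]
DIV      [0]
PUSH 4   [0, 4]
POP      [0]
PUSH 10  [0, 10]
SWAP     [10, 0]
MUL      [0]
PUSH -6  [0, -6]
LOAD 2   [0, -6, -9]
ROT      [-6, -9, 0]
ROT      [-9, 0, -6]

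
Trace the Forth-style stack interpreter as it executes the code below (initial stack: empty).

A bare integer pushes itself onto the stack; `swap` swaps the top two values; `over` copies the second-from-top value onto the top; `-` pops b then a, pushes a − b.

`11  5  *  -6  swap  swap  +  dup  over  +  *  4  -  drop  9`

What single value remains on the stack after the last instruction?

11   → [11]
5    → [11, 5]
*    → [55]
-6   → [55, -6]
swap → [-6, 55]
swap → [55, -6]
+    → [49]
dup  → [49, 49]
over → [49, 49, 49]
+    → [49, 98]
*    → [4802]
4    → [4802, 4]
-    → [4798]
drop → []
9    → [9]

9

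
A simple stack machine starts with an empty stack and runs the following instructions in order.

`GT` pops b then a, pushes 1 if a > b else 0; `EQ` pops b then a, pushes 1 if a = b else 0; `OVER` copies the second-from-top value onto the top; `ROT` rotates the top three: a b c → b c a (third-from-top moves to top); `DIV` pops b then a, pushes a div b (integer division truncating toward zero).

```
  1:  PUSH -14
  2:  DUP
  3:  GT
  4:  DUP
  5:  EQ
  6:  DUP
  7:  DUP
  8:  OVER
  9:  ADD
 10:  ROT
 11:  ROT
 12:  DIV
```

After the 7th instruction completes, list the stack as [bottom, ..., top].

[1, 1, 1]

PUSH -14 : [-14]
DUP      : [-14, -14]
GT       : [0]
DUP      : [0, 0]
EQ       : [1]
DUP      : [1, 1]
DUP      : [1, 1, 1]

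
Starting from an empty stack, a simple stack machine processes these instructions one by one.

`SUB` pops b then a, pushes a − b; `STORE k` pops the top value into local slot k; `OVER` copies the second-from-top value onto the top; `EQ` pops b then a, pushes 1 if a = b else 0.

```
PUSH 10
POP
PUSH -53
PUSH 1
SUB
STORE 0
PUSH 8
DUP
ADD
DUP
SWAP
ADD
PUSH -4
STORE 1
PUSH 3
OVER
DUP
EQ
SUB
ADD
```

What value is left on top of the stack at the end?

34

PUSH 10  → 10
POP      → (empty)
PUSH -53 → -53
PUSH 1   → -53 1
SUB      → -54
STORE 0  → (empty)
PUSH 8   → 8
DUP      → 8 8
ADD      → 16
DUP      → 16 16
SWAP     → 16 16
ADD      → 32
PUSH -4  → 32 -4
STORE 1  → 32
PUSH 3   → 32 3
OVER     → 32 3 32
DUP      → 32 3 32 32
EQ       → 32 3 1
SUB      → 32 2
ADD      → 34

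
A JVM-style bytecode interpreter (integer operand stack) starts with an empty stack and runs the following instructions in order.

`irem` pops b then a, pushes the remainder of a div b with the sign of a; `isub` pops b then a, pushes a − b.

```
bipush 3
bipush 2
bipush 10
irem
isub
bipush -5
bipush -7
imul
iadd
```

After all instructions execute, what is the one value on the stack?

bipush 3  : 3
bipush 2  : 3 2
bipush 10 : 3 2 10
irem      : 3 2
isub      : 1
bipush -5 : 1 -5
bipush -7 : 1 -5 -7
imul      : 1 35
iadd      : 36

36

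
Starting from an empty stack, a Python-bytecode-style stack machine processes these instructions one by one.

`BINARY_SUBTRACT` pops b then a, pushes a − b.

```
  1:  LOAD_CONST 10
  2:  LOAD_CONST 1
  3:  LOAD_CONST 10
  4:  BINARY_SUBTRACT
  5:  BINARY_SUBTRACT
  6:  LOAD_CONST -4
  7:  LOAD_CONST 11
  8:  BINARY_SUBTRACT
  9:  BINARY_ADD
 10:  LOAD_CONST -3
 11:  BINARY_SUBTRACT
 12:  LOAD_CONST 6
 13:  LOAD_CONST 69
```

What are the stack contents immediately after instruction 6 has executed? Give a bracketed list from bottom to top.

LOAD_CONST 10   → [10]
LOAD_CONST 1    → [10, 1]
LOAD_CONST 10   → [10, 1, 10]
BINARY_SUBTRACT → [10, -9]
BINARY_SUBTRACT → [19]
LOAD_CONST -4   → [19, -4]

[19, -4]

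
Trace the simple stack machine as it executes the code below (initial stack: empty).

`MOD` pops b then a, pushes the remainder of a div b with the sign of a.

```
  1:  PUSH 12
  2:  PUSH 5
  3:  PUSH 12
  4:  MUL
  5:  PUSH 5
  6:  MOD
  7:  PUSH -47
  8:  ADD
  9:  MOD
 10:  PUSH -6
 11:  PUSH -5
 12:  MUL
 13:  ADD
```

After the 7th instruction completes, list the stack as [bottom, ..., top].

[12, 0, -47]

PUSH 12  → 12
PUSH 5   → 12 5
PUSH 12  → 12 5 12
MUL      → 12 60
PUSH 5   → 12 60 5
MOD      → 12 0
PUSH -47 → 12 0 -47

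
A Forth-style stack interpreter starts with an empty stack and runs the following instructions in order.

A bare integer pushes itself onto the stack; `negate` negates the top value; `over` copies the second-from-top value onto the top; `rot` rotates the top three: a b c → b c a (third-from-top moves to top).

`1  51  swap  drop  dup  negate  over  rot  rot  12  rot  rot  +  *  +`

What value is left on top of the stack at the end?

1      → [1]
51     → [1, 51]
swap   → [51, 1]
drop   → [51]
dup    → [51, 51]
negate → [51, -51]
over   → [51, -51, 51]
rot    → [-51, 51, 51]
rot    → [51, 51, -51]
12     → [51, 51, -51, 12]
rot    → [51, -51, 12, 51]
rot    → [51, 12, 51, -51]
+      → [51, 12, 0]
*      → [51, 0]
+      → [51]

51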